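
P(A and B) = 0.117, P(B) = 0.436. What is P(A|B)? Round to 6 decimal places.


P(A|B) = P(A and B) / P(B) = 0.117 / 0.436 = 117/436 ≈ 0.26834862

0.268349


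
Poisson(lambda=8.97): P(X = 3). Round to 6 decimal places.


P = e^(-lam) * lam^k / k!
e^(-8.97) ≈ 0.0001271682
lam^k = 8.97^3 = 721.734273
k! = 3! = 6
P = 0.0001271682 * 721.734273 / 6 ≈ 0.015297

0.015297


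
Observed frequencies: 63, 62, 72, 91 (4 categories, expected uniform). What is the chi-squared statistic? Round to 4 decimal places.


chi2 = sum((O-E)^2/E), E = total/4
total = 288, E = 288/4 = 72
(63 - 72)^2 / 72 = 81 / 72 = 1.125
(62 - 72)^2 / 72 = 100 / 72 = 25/18 ≈ 1.388889
(72 - 72)^2 / 72 = 0 / 72 = 0
(91 - 72)^2 / 72 = 361 / 72 = 361/72 ≈ 5.013889
chi2 = 271/36 ≈ 7.527778

7.5278


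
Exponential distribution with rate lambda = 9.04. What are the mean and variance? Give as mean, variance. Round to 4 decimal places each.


mean = 1/lam, var = 1/lam^2
mean = 1 / 9.04 = 25/226 ≈ 0.110619
lam^2 = 9.04^2 = 81.7216
var = 1 / 81.7216 ≈ 0.012237

0.1106, 0.0122


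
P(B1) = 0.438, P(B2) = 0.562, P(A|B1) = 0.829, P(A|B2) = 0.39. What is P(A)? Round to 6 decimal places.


P(A) = P(A|B1)*P(B1) + P(A|B2)*P(B2)
P(A|B1)*P(B1) = 0.829 * 0.438 = 0.363102
P(A|B2)*P(B2) = 0.39 * 0.562 = 0.21918
P(A) = 0.363102 + 0.21918 = 0.582282

0.582282


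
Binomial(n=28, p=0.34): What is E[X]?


E[X] = n*p = 28 * 0.34 = 9.52

9.52


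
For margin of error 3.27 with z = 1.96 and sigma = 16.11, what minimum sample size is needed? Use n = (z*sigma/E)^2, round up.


z*sigma/E = 1.96 * 16.11 / 3.27 = 26313/2725 ≈ 9.656147
(z*sigma/E)^2 ≈ 93.241171
round up: n = 94

94


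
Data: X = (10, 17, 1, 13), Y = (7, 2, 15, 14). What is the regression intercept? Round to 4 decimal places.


a = ybar - b*xbar, where b = sum((xi-xbar)(yi-ybar)) / sum((xi-xbar)^2)
n = 4, xbar = 41/4 = 10.25, ybar = 38/4 = 9.5
Sxy = sum((xi-xbar)(yi-ybar)) = -88.5
Sxx = sum((xi-xbar)^2) = 138.75
b = Sxy / Sxx = -118/185 ≈ -0.637838
a = 9.5 - (-0.637838) * 10.25 = 2967/185 ≈ 16.037838

16.0378


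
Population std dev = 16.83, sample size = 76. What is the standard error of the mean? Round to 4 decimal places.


SE = sigma / sqrt(n)
sqrt(76) ≈ 8.717798
SE = 16.83 / 8.717798 ≈ 1.930533

1.9305


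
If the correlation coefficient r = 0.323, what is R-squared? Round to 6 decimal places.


R^2 = r^2 = (0.323)^2 = 0.104329

0.104329


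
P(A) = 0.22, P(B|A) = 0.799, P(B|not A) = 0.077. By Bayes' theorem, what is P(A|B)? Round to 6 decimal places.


P(A|B) = P(B|A)*P(A) / P(B), P(B) = P(B|A)*P(A) + P(B|not A)*P(not A)
P(B|A)*P(A) = 0.799 * 0.22 = 0.17578
P(B|not A)*P(not A) = 0.077 * 0.78 = 0.06006
P(B) = 0.17578 + 0.06006 = 0.23584
P(A|B) = 0.17578 / 0.23584 = 799/1072 ≈ 0.74533582

0.745336


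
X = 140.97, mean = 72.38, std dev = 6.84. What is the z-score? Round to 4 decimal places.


z = (X - mu) / sigma
X - mu = 140.97 - 72.38 = 68.59
z = 68.59 / 6.84 = 361/36 ≈ 10.027778

10.0278


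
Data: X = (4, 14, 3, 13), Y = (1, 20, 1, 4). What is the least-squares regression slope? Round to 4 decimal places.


b = sum((xi-xbar)(yi-ybar)) / sum((xi-xbar)^2)
n = 4, xbar = 34/4 = 8.5, ybar = 26/4 = 6.5
Sxy = sum((xi-xbar)(yi-ybar)) = 118
Sxx = sum((xi-xbar)^2) = 101
b = Sxy / Sxx = 118/101 ≈ 1.168317

1.1683


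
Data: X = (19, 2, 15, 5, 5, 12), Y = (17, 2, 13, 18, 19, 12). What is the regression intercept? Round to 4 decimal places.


a = ybar - b*xbar, where b = sum((xi-xbar)(yi-ybar)) / sum((xi-xbar)^2)
n = 6, xbar = 58/6 = 29/3 ≈ 9.666667, ybar = 81/6 = 13.5
Sxy = sum((xi-xbar)(yi-ybar)) = 68
Sxx = sum((xi-xbar)^2) = 670/3 ≈ 223.333333
b = Sxy / Sxx = 102/335 ≈ 0.304478
a = 13.5 - 0.304478 * 9.666667 = 7073/670 ≈ 10.556716

10.5567


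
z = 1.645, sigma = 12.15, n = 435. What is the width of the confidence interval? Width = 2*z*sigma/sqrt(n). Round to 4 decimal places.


width = 2*z*sigma/sqrt(n)
2*z*sigma = 2 * 1.645 * 12.15 = 39.9735
sqrt(435) ≈ 20.856654
width = 39.9735 / 20.856654 ≈ 1.916583

1.9166


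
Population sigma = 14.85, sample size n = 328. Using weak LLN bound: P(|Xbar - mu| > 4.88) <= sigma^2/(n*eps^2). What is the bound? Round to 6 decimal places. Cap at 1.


bound = min(1, sigma^2/(n*eps^2))
sigma^2 = 14.85^2 = 220.5225
n*eps^2 = 328 * 4.88^2 = 328 * 23.8144 = 7811.1232
sigma^2/(n*eps^2) = 220.5225 / 7811.1232 ≈ 0.02823186

0.028232


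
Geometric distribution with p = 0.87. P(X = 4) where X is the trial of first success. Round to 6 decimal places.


P = (1-p)^(k-1) * p
(1-p)^(k-1) = 0.13^3 = 0.002197
P = 0.002197 * 0.87 = 0.00191139

0.001911


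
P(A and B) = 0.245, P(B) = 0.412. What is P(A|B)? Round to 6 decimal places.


P(A|B) = P(A and B) / P(B) = 0.245 / 0.412 = 245/412 ≈ 0.59466019

0.594660


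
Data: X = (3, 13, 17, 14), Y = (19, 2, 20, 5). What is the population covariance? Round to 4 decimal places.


Cov = (1/n)*sum((xi-xbar)(yi-ybar))
n = 4, xbar = 47/4 = 11.75, ybar = 46/4 = 11.5
sum((xi-xbar)(yi-ybar)) = -47.5
Cov = -47.5 / 4 = -11.875

-11.8750


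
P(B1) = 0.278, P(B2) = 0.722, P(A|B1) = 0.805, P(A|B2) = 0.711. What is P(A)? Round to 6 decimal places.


P(A) = P(A|B1)*P(B1) + P(A|B2)*P(B2)
P(A|B1)*P(B1) = 0.805 * 0.278 = 0.22379
P(A|B2)*P(B2) = 0.711 * 0.722 = 0.513342
P(A) = 0.22379 + 0.513342 = 0.737132

0.737132


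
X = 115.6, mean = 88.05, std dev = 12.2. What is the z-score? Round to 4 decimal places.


z = (X - mu) / sigma
X - mu = 115.6 - 88.05 = 27.55
z = 27.55 / 12.2 = 551/244 ≈ 2.258197

2.2582


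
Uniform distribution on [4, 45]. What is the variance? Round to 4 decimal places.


Var = (b-a)^2 / 12
(b-a)^2 = (45 - 4)^2 = 1681
Var = 1681/12 ≈ 140.083333

140.0833


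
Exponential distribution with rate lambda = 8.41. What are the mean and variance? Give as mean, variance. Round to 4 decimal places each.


mean = 1/lam, var = 1/lam^2
mean = 1 / 8.41 = 100/841 ≈ 0.118906
lam^2 = 8.41^2 = 70.7281
var = 1 / 70.7281 ≈ 0.014139

0.1189, 0.0141


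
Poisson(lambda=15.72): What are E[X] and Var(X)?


E[X] = Var(X) = lambda = 15.72

15.72, 15.72


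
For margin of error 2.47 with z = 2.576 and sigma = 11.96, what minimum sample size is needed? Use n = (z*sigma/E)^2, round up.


z*sigma/E = 2.576 * 11.96 / 2.47 = 29624/2375 ≈ 12.473263
(z*sigma/E)^2 ≈ 155.582294
round up: n = 156

156


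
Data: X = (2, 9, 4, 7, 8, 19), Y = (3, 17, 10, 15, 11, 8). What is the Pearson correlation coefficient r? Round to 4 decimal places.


r = sum((xi-xbar)(yi-ybar)) / sqrt(sum((xi-xbar)^2) * sum((yi-ybar)^2))
n = 6, xbar = 49/6 ≈ 8.166667, ybar = 64/6 = 32/3 ≈ 10.666667
Sxy = sum((xi-xbar)(yi-ybar)) = 64/3 ≈ 21.333333
Sxx = sum((xi-xbar)^2) = 1049/6 ≈ 174.833333
Syy = sum((yi-ybar)^2) = 376/3 ≈ 125.333333
sqrt(Sxx*Syy) ≈ 148.028526
r = Sxy / sqrt(Sxx*Syy) = 21.333333 / 148.028526 ≈ 0.144116

0.1441


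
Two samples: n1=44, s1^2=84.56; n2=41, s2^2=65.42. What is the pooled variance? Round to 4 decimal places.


sp^2 = ((n1-1)*s1^2 + (n2-1)*s2^2)/(n1+n2-2)
(n1-1)*s1^2 = 43 * 84.56 = 3636.08
(n2-1)*s2^2 = 40 * 65.42 = 2616.8
numerator = 3636.08 + 2616.8 = 6252.88
n1+n2-2 = 83
sp^2 = 6252.88 / 83 = 156322/2075 ≈ 75.335904

75.3359


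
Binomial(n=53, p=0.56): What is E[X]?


E[X] = n*p = 53 * 0.56 = 29.68

29.68


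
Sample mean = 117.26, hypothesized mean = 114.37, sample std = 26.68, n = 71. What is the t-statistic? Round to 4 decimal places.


t = (xbar - mu0) / (s/sqrt(n))
xbar - mu0 = 117.26 - 114.37 = 2.89
sqrt(71) ≈ 8.42614977
s/sqrt(n) = 26.68 / 8.42614977 ≈ 3.16633346
t = 2.89 / 3.16633346 ≈ 0.912728

0.9127


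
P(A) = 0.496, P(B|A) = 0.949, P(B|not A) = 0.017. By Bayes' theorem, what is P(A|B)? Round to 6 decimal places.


P(A|B) = P(B|A)*P(A) / P(B), P(B) = P(B|A)*P(A) + P(B|not A)*P(not A)
P(B|A)*P(A) = 0.949 * 0.496 = 0.470704
P(B|not A)*P(not A) = 0.017 * 0.504 = 0.008568
P(B) = 0.470704 + 0.008568 = 0.479272
P(A|B) = 0.470704 / 0.479272 ≈ 0.98212289

0.982123


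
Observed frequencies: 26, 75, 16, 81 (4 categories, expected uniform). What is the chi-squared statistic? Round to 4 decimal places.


chi2 = sum((O-E)^2/E), E = total/4
total = 198, E = 198/4 = 49.5
(26 - 49.5)^2 / 49.5 = 552.25 / 49.5 = 2209/198 ≈ 11.156566
(75 - 49.5)^2 / 49.5 = 650.25 / 49.5 = 289/22 ≈ 13.136364
(16 - 49.5)^2 / 49.5 = 1122.25 / 49.5 = 4489/198 ≈ 22.671717
(81 - 49.5)^2 / 49.5 = 992.25 / 49.5 = 441/22 ≈ 20.045455
chi2 = 6634/99 ≈ 67.010101

67.0101


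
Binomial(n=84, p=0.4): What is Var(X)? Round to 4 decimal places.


Var = n*p*(1-p) = 84 * 0.4 * 0.6 = 20.16

20.1600


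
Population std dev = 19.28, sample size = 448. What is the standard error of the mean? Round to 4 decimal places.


SE = sigma / sqrt(n)
sqrt(448) ≈ 21.166010
SE = 19.28 / 21.166010 ≈ 0.910894

0.9109


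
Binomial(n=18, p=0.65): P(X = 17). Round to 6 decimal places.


P = C(n,k) * p^k * (1-p)^(n-k)
C(18,17) = 18
p^k = 0.65^17 ≈ 0.0006599744
(1-p)^(n-k) = 0.35^1 = 0.35
P = 18 * 0.0006599744 * 0.35 ≈ 0.004158

0.004158


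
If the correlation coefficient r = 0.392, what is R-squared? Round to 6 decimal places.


R^2 = r^2 = (0.392)^2 = 0.153664

0.153664


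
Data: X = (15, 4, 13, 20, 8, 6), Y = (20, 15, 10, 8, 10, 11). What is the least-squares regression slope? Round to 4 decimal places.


b = sum((xi-xbar)(yi-ybar)) / sum((xi-xbar)^2)
n = 6, xbar = 66/6 = 11, ybar = 74/6 = 37/3 ≈ 12.333333
Sxy = sum((xi-xbar)(yi-ybar)) = -18
Sxx = sum((xi-xbar)^2) = 184
b = Sxy / Sxx = -9/92 ≈ -0.097826

-0.0978


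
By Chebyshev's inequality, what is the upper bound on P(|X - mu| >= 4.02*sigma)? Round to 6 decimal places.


P <= 1/k^2
k^2 = 4.02^2 = 16.1604
1/k^2 = 1 / 16.1604 ≈ 0.06187966

0.061880


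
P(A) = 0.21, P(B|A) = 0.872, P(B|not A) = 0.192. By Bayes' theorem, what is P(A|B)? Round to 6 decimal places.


P(A|B) = P(B|A)*P(A) / P(B), P(B) = P(B|A)*P(A) + P(B|not A)*P(not A)
P(B|A)*P(A) = 0.872 * 0.21 = 0.18312
P(B|not A)*P(not A) = 0.192 * 0.79 = 0.15168
P(B) = 0.18312 + 0.15168 = 0.3348
P(A|B) = 0.18312 / 0.3348 = 763/1395 ≈ 0.54695341

0.546953


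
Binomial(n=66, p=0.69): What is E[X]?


E[X] = n*p = 66 * 0.69 = 45.54

45.54


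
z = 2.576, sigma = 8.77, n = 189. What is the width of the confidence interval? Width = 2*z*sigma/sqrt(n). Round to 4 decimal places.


width = 2*z*sigma/sqrt(n)
2*z*sigma = 2 * 2.576 * 8.77 = 45.18304
sqrt(189) ≈ 13.747727
width = 45.18304 / 13.747727 ≈ 3.286583

3.2866


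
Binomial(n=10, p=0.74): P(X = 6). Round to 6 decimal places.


P = C(n,k) * p^k * (1-p)^(n-k)
C(10,6) = 210
p^k = 0.74^6 ≈ 0.1642065
(1-p)^(n-k) = 0.26^4 = 0.00456976
P = 210 * 0.1642065 * 0.00456976 ≈ 0.157581

0.157581


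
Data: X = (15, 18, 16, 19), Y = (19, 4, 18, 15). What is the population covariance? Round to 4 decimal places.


Cov = (1/n)*sum((xi-xbar)(yi-ybar))
n = 4, xbar = 68/4 = 17, ybar = 56/4 = 14
sum((xi-xbar)(yi-ybar)) = -22
Cov = -22 / 4 = -5.5

-5.5000


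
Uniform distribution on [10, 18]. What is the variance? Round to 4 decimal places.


Var = (b-a)^2 / 12
(b-a)^2 = (18 - 10)^2 = 64
Var = 64/12 ≈ 5.333333

5.3333


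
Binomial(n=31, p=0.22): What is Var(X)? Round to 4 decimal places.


Var = n*p*(1-p) = 31 * 0.22 * 0.78 = 5.3196

5.3196


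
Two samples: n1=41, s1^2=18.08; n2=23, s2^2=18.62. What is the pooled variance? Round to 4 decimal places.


sp^2 = ((n1-1)*s1^2 + (n2-1)*s2^2)/(n1+n2-2)
(n1-1)*s1^2 = 40 * 18.08 = 723.2
(n2-1)*s2^2 = 22 * 18.62 = 409.64
numerator = 723.2 + 409.64 = 1132.84
n1+n2-2 = 62
sp^2 = 1132.84 / 62 = 28321/1550 ≈ 18.271613

18.2716


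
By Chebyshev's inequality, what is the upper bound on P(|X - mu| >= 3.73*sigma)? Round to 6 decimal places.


P <= 1/k^2
k^2 = 3.73^2 = 13.9129
1/k^2 = 1 / 13.9129 ≈ 0.07187574

0.071876


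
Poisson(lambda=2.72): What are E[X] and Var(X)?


E[X] = Var(X) = lambda = 2.72

2.72, 2.72


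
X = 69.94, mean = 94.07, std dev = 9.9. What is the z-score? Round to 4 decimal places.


z = (X - mu) / sigma
X - mu = 69.94 - 94.07 = -24.13
z = -24.13 / 9.9 = -2413/990 ≈ -2.437374

-2.4374


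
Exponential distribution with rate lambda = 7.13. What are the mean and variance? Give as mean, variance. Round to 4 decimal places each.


mean = 1/lam, var = 1/lam^2
mean = 1 / 7.13 = 100/713 ≈ 0.140252
lam^2 = 7.13^2 = 50.8369
var = 1 / 50.8369 ≈ 0.019671

0.1403, 0.0197


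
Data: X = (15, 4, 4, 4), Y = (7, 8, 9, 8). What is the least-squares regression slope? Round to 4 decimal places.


b = sum((xi-xbar)(yi-ybar)) / sum((xi-xbar)^2)
n = 4, xbar = 27/4 = 6.75, ybar = 32/4 = 8
Sxy = sum((xi-xbar)(yi-ybar)) = -11
Sxx = sum((xi-xbar)^2) = 90.75
b = Sxy / Sxx = -4/33 ≈ -0.121212

-0.1212


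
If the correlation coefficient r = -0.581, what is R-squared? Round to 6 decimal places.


R^2 = r^2 = (-0.581)^2 = 0.337561

0.337561


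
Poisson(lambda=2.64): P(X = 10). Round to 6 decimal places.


P = e^(-lam) * lam^k / k!
e^(-2.64) ≈ 0.07136127
lam^k = 2.64^10 ≈ 16445.204132
k! = 10! = 3628800
P = 0.07136127 * 16445.204132 / 3628800 ≈ 0.000323

0.000323


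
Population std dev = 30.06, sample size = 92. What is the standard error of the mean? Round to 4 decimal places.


SE = sigma / sqrt(n)
sqrt(92) ≈ 9.591663
SE = 30.06 / 9.591663 ≈ 3.133972

3.1340


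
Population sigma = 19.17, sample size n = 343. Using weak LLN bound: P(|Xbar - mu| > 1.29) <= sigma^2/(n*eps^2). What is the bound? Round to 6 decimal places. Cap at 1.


bound = min(1, sigma^2/(n*eps^2))
sigma^2 = 19.17^2 = 367.4889
n*eps^2 = 343 * 1.29^2 = 343 * 1.6641 = 570.7863
sigma^2/(n*eps^2) = 367.4889 / 570.7863 ≈ 0.64382922

0.643829


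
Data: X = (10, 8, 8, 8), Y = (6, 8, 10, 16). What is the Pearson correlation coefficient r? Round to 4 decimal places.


r = sum((xi-xbar)(yi-ybar)) / sqrt(sum((xi-xbar)^2) * sum((yi-ybar)^2))
n = 4, xbar = 34/4 = 8.5, ybar = 40/4 = 10
Sxy = sum((xi-xbar)(yi-ybar)) = -8
Sxx = sum((xi-xbar)^2) = 3
Syy = sum((yi-ybar)^2) = 56
sqrt(Sxx*Syy) ≈ 12.961481
r = Sxy / sqrt(Sxx*Syy) = -8 / 12.961481 ≈ -0.617213

-0.6172


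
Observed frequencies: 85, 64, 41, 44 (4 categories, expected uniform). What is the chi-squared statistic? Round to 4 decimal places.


chi2 = sum((O-E)^2/E), E = total/4
total = 234, E = 234/4 = 58.5
(85 - 58.5)^2 / 58.5 = 702.25 / 58.5 = 2809/234 ≈ 12.004274
(64 - 58.5)^2 / 58.5 = 30.25 / 58.5 = 121/234 ≈ 0.517094
(41 - 58.5)^2 / 58.5 = 306.25 / 58.5 = 1225/234 ≈ 5.235043
(44 - 58.5)^2 / 58.5 = 210.25 / 58.5 = 841/234 ≈ 3.594017
chi2 = 2498/117 ≈ 21.350427

21.3504


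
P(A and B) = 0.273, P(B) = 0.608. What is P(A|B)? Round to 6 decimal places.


P(A|B) = P(A and B) / P(B) = 0.273 / 0.608 = 273/608 ≈ 0.44901316

0.449013


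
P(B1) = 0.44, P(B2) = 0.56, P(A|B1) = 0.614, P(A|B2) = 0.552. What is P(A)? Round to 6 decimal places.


P(A) = P(A|B1)*P(B1) + P(A|B2)*P(B2)
P(A|B1)*P(B1) = 0.614 * 0.44 = 0.27016
P(A|B2)*P(B2) = 0.552 * 0.56 = 0.30912
P(A) = 0.27016 + 0.30912 = 0.57928

0.579280


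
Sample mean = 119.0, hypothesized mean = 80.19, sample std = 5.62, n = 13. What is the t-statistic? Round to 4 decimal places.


t = (xbar - mu0) / (s/sqrt(n))
xbar - mu0 = 119.0 - 80.19 = 38.81
sqrt(13) ≈ 3.60555128
s/sqrt(n) = 5.62 / 3.60555128 ≈ 1.55870755
t = 38.81 / 1.55870755 ≈ 24.898834

24.8988


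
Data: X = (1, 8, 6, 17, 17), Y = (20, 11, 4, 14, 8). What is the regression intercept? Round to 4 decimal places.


a = ybar - b*xbar, where b = sum((xi-xbar)(yi-ybar)) / sum((xi-xbar)^2)
n = 5, xbar = 49/5 = 9.8, ybar = 57/5 = 11.4
Sxy = sum((xi-xbar)(yi-ybar)) = -52.6
Sxx = sum((xi-xbar)^2) = 198.8
b = Sxy / Sxx = -263/994 ≈ -0.264588
a = 11.4 - (-0.264588) * 9.8 = 1987/142 ≈ 13.992958

13.9930


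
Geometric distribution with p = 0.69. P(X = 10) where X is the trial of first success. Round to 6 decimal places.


P = (1-p)^(k-1) * p
(1-p)^(k-1) = 0.31^9 ≈ 0.00002643962
P = 0.00002643962 * 0.69 ≈ 0.00001824334

0.000018


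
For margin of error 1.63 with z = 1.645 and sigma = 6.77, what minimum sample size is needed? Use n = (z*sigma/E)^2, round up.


z*sigma/E = 1.645 * 6.77 / 1.63 ≈ 6.832301
(z*sigma/E)^2 ≈ 46.680332
round up: n = 47

47


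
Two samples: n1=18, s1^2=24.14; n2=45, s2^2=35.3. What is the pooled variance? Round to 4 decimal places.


sp^2 = ((n1-1)*s1^2 + (n2-1)*s2^2)/(n1+n2-2)
(n1-1)*s1^2 = 17 * 24.14 = 410.38
(n2-1)*s2^2 = 44 * 35.3 = 1553.2
numerator = 410.38 + 1553.2 = 1963.58
n1+n2-2 = 61
sp^2 = 1963.58 / 61 = 98179/3050 ≈ 32.189836

32.1898


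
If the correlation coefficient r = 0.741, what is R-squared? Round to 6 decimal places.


R^2 = r^2 = (0.741)^2 = 0.549081

0.549081


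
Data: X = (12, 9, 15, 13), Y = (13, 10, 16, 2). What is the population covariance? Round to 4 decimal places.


Cov = (1/n)*sum((xi-xbar)(yi-ybar))
n = 4, xbar = 49/4 = 12.25, ybar = 41/4 = 10.25
sum((xi-xbar)(yi-ybar)) = 9.75
Cov = 9.75 / 4 = 2.4375

2.4375


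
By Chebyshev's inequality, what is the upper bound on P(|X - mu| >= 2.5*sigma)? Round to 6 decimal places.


P <= 1/k^2
k^2 = 2.5^2 = 6.25
1/k^2 = 1 / 6.25 = 0.16

0.160000


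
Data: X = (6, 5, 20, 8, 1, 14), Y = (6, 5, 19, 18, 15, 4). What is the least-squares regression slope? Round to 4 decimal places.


b = sum((xi-xbar)(yi-ybar)) / sum((xi-xbar)^2)
n = 6, xbar = 54/6 = 9, ybar = 67/6 ≈ 11.166667
Sxy = sum((xi-xbar)(yi-ybar)) = 53
Sxx = sum((xi-xbar)^2) = 236
b = Sxy / Sxx = 53/236 ≈ 0.224576

0.2246


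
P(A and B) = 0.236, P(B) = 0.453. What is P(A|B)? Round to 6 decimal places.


P(A|B) = P(A and B) / P(B) = 0.236 / 0.453 = 236/453 ≈ 0.52097130

0.520971


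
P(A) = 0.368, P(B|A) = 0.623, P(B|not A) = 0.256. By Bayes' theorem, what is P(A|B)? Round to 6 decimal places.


P(A|B) = P(B|A)*P(A) / P(B), P(B) = P(B|A)*P(A) + P(B|not A)*P(not A)
P(B|A)*P(A) = 0.623 * 0.368 = 0.229264
P(B|not A)*P(not A) = 0.256 * 0.632 = 0.161792
P(B) = 0.229264 + 0.161792 = 0.391056
P(A|B) = 0.229264 / 0.391056 ≈ 0.58626897

0.586269


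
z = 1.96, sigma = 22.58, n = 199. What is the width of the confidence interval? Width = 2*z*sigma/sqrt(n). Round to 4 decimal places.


width = 2*z*sigma/sqrt(n)
2*z*sigma = 2 * 1.96 * 22.58 = 88.5136
sqrt(199) ≈ 14.106736
width = 88.5136 / 14.106736 ≈ 6.274563

6.2746


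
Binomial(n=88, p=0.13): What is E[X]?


E[X] = n*p = 88 * 0.13 = 11.44

11.44


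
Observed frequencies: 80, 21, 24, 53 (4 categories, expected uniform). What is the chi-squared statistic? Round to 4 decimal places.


chi2 = sum((O-E)^2/E), E = total/4
total = 178, E = 178/4 = 44.5
(80 - 44.5)^2 / 44.5 = 1260.25 / 44.5 = 5041/178 ≈ 28.320225
(21 - 44.5)^2 / 44.5 = 552.25 / 44.5 = 2209/178 ≈ 12.410112
(24 - 44.5)^2 / 44.5 = 420.25 / 44.5 = 1681/178 ≈ 9.443820
(53 - 44.5)^2 / 44.5 = 72.25 / 44.5 = 289/178 ≈ 1.623596
chi2 = 4610/89 ≈ 51.797753

51.7978


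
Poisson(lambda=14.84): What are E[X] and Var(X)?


E[X] = Var(X) = lambda = 14.84

14.84, 14.84


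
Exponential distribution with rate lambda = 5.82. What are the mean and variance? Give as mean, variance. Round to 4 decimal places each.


mean = 1/lam, var = 1/lam^2
mean = 1 / 5.82 = 50/291 ≈ 0.171821
lam^2 = 5.82^2 = 33.8724
var = 1 / 33.8724 ≈ 0.029523

0.1718, 0.0295


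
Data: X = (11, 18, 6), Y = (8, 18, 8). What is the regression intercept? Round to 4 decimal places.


a = ybar - b*xbar, where b = sum((xi-xbar)(yi-ybar)) / sum((xi-xbar)^2)
n = 3, xbar = 35/3 ≈ 11.666667, ybar = 34/3 ≈ 11.333333
Sxy = sum((xi-xbar)(yi-ybar)) = 190/3 ≈ 63.333333
Sxx = sum((xi-xbar)^2) = 218/3 ≈ 72.666667
b = Sxy / Sxx = 95/109 ≈ 0.871560
a = 11.333333 - 0.871560 * 11.666667 = 127/109 ≈ 1.165138

1.1651


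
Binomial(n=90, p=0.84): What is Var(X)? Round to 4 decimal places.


Var = n*p*(1-p) = 90 * 0.84 * 0.16 = 12.096

12.0960


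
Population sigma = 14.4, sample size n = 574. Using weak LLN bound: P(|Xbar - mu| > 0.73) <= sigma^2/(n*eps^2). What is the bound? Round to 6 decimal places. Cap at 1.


bound = min(1, sigma^2/(n*eps^2))
sigma^2 = 14.4^2 = 207.36
n*eps^2 = 574 * 0.73^2 = 574 * 0.5329 = 305.8846
sigma^2/(n*eps^2) = 207.36 / 305.8846 ≈ 0.67790271

0.677903


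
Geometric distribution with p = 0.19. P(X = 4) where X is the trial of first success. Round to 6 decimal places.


P = (1-p)^(k-1) * p
(1-p)^(k-1) = 0.81^3 = 0.531441
P = 0.531441 * 0.19 ≈ 0.1009738

0.100974


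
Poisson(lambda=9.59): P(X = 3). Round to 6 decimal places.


P = e^(-lam) * lam^k / k!
e^(-9.59) ≈ 0.00006840942
lam^k = 9.59^3 = 881.974079
k! = 3! = 6
P = 0.00006840942 * 881.974079 / 6 ≈ 0.010056

0.010056


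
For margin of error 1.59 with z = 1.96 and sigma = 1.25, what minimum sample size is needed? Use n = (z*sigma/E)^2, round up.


z*sigma/E = 1.96 * 1.25 / 1.59 = 245/159 ≈ 1.540881
(z*sigma/E)^2 ≈ 2.374313
round up: n = 3

3


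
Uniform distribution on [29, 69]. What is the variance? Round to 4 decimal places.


Var = (b-a)^2 / 12
(b-a)^2 = (69 - 29)^2 = 1600
Var = 1600/12 ≈ 133.333333

133.3333


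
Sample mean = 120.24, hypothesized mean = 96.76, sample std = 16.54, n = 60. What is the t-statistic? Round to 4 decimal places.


t = (xbar - mu0) / (s/sqrt(n))
xbar - mu0 = 120.24 - 96.76 = 23.48
sqrt(60) ≈ 7.74596669
s/sqrt(n) = 16.54 / 7.74596669 ≈ 2.13530482
t = 23.48 / 2.13530482 ≈ 10.996088

10.9961


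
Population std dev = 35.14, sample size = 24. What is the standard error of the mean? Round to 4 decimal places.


SE = sigma / sqrt(n)
sqrt(24) ≈ 4.898979
SE = 35.14 / 4.898979 ≈ 7.172922

7.1729


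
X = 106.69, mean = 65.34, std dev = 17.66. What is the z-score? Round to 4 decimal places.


z = (X - mu) / sigma
X - mu = 106.69 - 65.34 = 41.35
z = 41.35 / 17.66 = 4135/1766 ≈ 2.341450

2.3414


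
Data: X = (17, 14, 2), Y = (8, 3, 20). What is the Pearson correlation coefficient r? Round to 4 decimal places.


r = sum((xi-xbar)(yi-ybar)) / sqrt(sum((xi-xbar)^2) * sum((yi-ybar)^2))
n = 3, xbar = 33/3 = 11, ybar = 31/3 ≈ 10.333333
Sxy = sum((xi-xbar)(yi-ybar)) = -123
Sxx = sum((xi-xbar)^2) = 126
Syy = sum((yi-ybar)^2) = 458/3 ≈ 152.666667
sqrt(Sxx*Syy) ≈ 138.693908
r = Sxy / sqrt(Sxx*Syy) = -123 / 138.693908 ≈ -0.886845

-0.8868


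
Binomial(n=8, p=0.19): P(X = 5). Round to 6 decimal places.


P = C(n,k) * p^k * (1-p)^(n-k)
C(8,5) = 56
p^k = 0.19^5 = 0.0002476099
(1-p)^(n-k) = 0.81^3 = 0.531441
P = 56 * 0.0002476099 * 0.531441 ≈ 0.007369

0.007369


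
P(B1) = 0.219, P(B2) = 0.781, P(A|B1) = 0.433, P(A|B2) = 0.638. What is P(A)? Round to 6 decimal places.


P(A) = P(A|B1)*P(B1) + P(A|B2)*P(B2)
P(A|B1)*P(B1) = 0.433 * 0.219 = 0.094827
P(A|B2)*P(B2) = 0.638 * 0.781 = 0.498278
P(A) = 0.094827 + 0.498278 = 0.593105

0.593105


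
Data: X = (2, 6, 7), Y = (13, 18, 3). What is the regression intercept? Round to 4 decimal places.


a = ybar - b*xbar, where b = sum((xi-xbar)(yi-ybar)) / sum((xi-xbar)^2)
n = 3, xbar = 15/3 = 5, ybar = 34/3 ≈ 11.333333
Sxy = sum((xi-xbar)(yi-ybar)) = -15
Sxx = sum((xi-xbar)^2) = 14
b = Sxy / Sxx = -15/14 ≈ -1.071429
a = 11.333333 - (-1.071429) * 5 = 701/42 ≈ 16.690476

16.6905


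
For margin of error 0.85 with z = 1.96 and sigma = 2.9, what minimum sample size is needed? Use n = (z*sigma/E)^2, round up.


z*sigma/E = 1.96 * 2.9 / 0.85 = 2842/425 ≈ 6.687059
(z*sigma/E)^2 ≈ 44.716756
round up: n = 45

45


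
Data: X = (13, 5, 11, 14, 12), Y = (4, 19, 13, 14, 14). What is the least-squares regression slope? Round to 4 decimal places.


b = sum((xi-xbar)(yi-ybar)) / sum((xi-xbar)^2)
n = 5, xbar = 55/5 = 11, ybar = 64/5 = 12.8
Sxy = sum((xi-xbar)(yi-ybar)) = -50
Sxx = sum((xi-xbar)^2) = 50
b = Sxy / Sxx = -1

-1.0000


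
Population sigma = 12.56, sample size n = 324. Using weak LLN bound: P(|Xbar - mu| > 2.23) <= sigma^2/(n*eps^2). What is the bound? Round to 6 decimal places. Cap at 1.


bound = min(1, sigma^2/(n*eps^2))
sigma^2 = 12.56^2 = 157.7536
n*eps^2 = 324 * 2.23^2 = 324 * 4.9729 = 1611.2196
sigma^2/(n*eps^2) = 157.7536 / 1611.2196 ≈ 0.09790943

0.097909


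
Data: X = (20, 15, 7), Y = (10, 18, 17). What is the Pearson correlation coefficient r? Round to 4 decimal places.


r = sum((xi-xbar)(yi-ybar)) / sqrt(sum((xi-xbar)^2) * sum((yi-ybar)^2))
n = 3, xbar = 42/3 = 14, ybar = 45/3 = 15
Sxy = sum((xi-xbar)(yi-ybar)) = -41
Sxx = sum((xi-xbar)^2) = 86
Syy = sum((yi-ybar)^2) = 38
sqrt(Sxx*Syy) ≈ 57.166424
r = Sxy / sqrt(Sxx*Syy) = -41 / 57.166424 ≈ -0.717204

-0.7172


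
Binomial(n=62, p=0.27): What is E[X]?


E[X] = n*p = 62 * 0.27 = 16.74

16.74


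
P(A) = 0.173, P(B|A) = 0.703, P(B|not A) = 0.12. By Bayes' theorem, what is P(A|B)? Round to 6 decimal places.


P(A|B) = P(B|A)*P(A) / P(B), P(B) = P(B|A)*P(A) + P(B|not A)*P(not A)
P(B|A)*P(A) = 0.703 * 0.173 = 0.121619
P(B|not A)*P(not A) = 0.12 * 0.827 = 0.09924
P(B) = 0.121619 + 0.09924 = 0.220859
P(A|B) = 0.121619 / 0.220859 ≈ 0.55066355

0.550664


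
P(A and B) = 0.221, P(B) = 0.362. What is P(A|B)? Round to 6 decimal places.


P(A|B) = P(A and B) / P(B) = 0.221 / 0.362 = 221/362 ≈ 0.61049724

0.610497


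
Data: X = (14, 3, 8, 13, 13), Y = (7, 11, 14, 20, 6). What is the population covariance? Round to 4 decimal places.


Cov = (1/n)*sum((xi-xbar)(yi-ybar))
n = 5, xbar = 51/5 = 10.2, ybar = 58/5 = 11.6
sum((xi-xbar)(yi-ybar)) = -10.6
Cov = -10.6 / 5 = -2.12

-2.1200


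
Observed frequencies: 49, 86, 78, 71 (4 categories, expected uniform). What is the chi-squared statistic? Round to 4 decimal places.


chi2 = sum((O-E)^2/E), E = total/4
total = 284, E = 284/4 = 71
(49 - 71)^2 / 71 = 484 / 71 = 484/71 ≈ 6.816901
(86 - 71)^2 / 71 = 225 / 71 = 225/71 ≈ 3.169014
(78 - 71)^2 / 71 = 49 / 71 = 49/71 ≈ 0.690141
(71 - 71)^2 / 71 = 0 / 71 = 0
chi2 = 758/71 ≈ 10.676056

10.6761


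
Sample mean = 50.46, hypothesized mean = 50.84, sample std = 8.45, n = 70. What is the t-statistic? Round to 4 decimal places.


t = (xbar - mu0) / (s/sqrt(n))
xbar - mu0 = 50.46 - 50.84 = -0.38
sqrt(70) ≈ 8.36660027
s/sqrt(n) = 8.45 / 8.36660027 ≈ 1.00996817
t = -0.38 / 1.00996817 ≈ -0.376249

-0.3762


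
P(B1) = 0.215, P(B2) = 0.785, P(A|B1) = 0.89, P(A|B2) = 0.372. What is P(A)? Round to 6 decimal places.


P(A) = P(A|B1)*P(B1) + P(A|B2)*P(B2)
P(A|B1)*P(B1) = 0.89 * 0.215 = 0.19135
P(A|B2)*P(B2) = 0.372 * 0.785 = 0.29202
P(A) = 0.19135 + 0.29202 = 0.48337

0.483370


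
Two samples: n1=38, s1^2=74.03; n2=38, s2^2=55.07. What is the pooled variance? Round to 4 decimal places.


sp^2 = ((n1-1)*s1^2 + (n2-1)*s2^2)/(n1+n2-2)
(n1-1)*s1^2 = 37 * 74.03 = 2739.11
(n2-1)*s2^2 = 37 * 55.07 = 2037.59
numerator = 2739.11 + 2037.59 = 4776.7
n1+n2-2 = 74
sp^2 = 4776.7 / 74 = 64.55

64.5500


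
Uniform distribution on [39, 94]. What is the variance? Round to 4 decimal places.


Var = (b-a)^2 / 12
(b-a)^2 = (94 - 39)^2 = 3025
Var = 3025/12 ≈ 252.083333

252.0833


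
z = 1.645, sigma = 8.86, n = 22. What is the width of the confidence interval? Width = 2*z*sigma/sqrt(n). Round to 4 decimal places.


width = 2*z*sigma/sqrt(n)
2*z*sigma = 2 * 1.645 * 8.86 = 29.1494
sqrt(22) ≈ 4.690416
width = 29.1494 / 4.690416 ≈ 6.214673

6.2147


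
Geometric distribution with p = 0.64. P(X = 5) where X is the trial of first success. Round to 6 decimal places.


P = (1-p)^(k-1) * p
(1-p)^(k-1) = 0.36^4 = 0.01679616
P = 0.01679616 * 0.64 ≈ 0.01074954

0.010750


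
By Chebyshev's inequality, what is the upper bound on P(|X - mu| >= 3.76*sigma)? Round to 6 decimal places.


P <= 1/k^2
k^2 = 3.76^2 = 14.1376
1/k^2 = 1 / 14.1376 = 625/8836 ≈ 0.07073336

0.070733


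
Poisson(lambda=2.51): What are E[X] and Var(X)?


E[X] = Var(X) = lambda = 2.51

2.51, 2.51


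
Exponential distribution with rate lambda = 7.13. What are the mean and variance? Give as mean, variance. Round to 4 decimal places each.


mean = 1/lam, var = 1/lam^2
mean = 1 / 7.13 = 100/713 ≈ 0.140252
lam^2 = 7.13^2 = 50.8369
var = 1 / 50.8369 ≈ 0.019671

0.1403, 0.0197


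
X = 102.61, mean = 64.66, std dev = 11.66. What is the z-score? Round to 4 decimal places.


z = (X - mu) / sigma
X - mu = 102.61 - 64.66 = 37.95
z = 37.95 / 11.66 = 345/106 ≈ 3.254717

3.2547


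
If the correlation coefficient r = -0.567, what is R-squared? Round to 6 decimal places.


R^2 = r^2 = (-0.567)^2 = 0.321489

0.321489


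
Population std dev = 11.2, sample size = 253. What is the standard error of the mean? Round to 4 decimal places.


SE = sigma / sqrt(n)
sqrt(253) ≈ 15.905974
SE = 11.2 / 15.905974 ≈ 0.704138

0.7041


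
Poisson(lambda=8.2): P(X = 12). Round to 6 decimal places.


P = e^(-lam) * lam^k / k!
e^(-8.2) ≈ 0.0002746536
lam^k = 8.2^12 ≈ 92420056270.299898
k! = 12! = 479001600
P = 0.0002746536 * 92420056270.299898 / 479001600 ≈ 0.052993

0.052993


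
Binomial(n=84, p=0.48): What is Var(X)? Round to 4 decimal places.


Var = n*p*(1-p) = 84 * 0.48 * 0.52 = 20.9664

20.9664


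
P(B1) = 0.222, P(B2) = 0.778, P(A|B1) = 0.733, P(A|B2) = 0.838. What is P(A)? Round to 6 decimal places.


P(A) = P(A|B1)*P(B1) + P(A|B2)*P(B2)
P(A|B1)*P(B1) = 0.733 * 0.222 = 0.162726
P(A|B2)*P(B2) = 0.838 * 0.778 = 0.651964
P(A) = 0.162726 + 0.651964 = 0.81469

0.814690


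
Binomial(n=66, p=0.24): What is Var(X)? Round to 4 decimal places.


Var = n*p*(1-p) = 66 * 0.24 * 0.76 = 12.0384

12.0384


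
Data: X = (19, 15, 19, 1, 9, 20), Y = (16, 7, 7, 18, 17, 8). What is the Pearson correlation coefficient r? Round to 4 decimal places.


r = sum((xi-xbar)(yi-ybar)) / sqrt(sum((xi-xbar)^2) * sum((yi-ybar)^2))
n = 6, xbar = 83/6 ≈ 13.833333, ybar = 73/6 ≈ 12.166667
Sxy = sum((xi-xbar)(yi-ybar)) = -821/6 ≈ -136.833333
Sxx = sum((xi-xbar)^2) = 1685/6 ≈ 280.833333
Syy = sum((yi-ybar)^2) = 857/6 ≈ 142.833333
sqrt(Sxx*Syy) ≈ 200.280706
r = Sxy / sqrt(Sxx*Syy) = -136.833333 / 200.280706 ≈ -0.683208

-0.6832


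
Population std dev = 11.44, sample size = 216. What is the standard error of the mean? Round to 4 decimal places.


SE = sigma / sqrt(n)
sqrt(216) ≈ 14.696938
SE = 11.44 / 14.696938 ≈ 0.778393

0.7784


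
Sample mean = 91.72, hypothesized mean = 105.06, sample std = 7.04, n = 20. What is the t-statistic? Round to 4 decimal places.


t = (xbar - mu0) / (s/sqrt(n))
xbar - mu0 = 91.72 - 105.06 = -13.34
sqrt(20) ≈ 4.47213595
s/sqrt(n) = 7.04 / 4.47213595 ≈ 1.57419186
t = -13.34 / 1.57419186 ≈ -8.474189

-8.4742


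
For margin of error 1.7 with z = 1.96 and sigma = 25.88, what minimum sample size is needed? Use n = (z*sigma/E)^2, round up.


z*sigma/E = 1.96 * 25.88 / 1.7 = 63406/2125 ≈ 29.838118
(z*sigma/E)^2 ≈ 890.313265
round up: n = 891

891


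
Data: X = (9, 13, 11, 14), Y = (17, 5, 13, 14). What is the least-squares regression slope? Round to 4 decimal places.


b = sum((xi-xbar)(yi-ybar)) / sum((xi-xbar)^2)
n = 4, xbar = 47/4 = 11.75, ybar = 49/4 = 12.25
Sxy = sum((xi-xbar)(yi-ybar)) = -18.75
Sxx = sum((xi-xbar)^2) = 14.75
b = Sxy / Sxx = -75/59 ≈ -1.271186

-1.2712


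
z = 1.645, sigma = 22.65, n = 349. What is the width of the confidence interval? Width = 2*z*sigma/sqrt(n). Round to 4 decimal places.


width = 2*z*sigma/sqrt(n)
2*z*sigma = 2 * 1.645 * 22.65 = 74.5185
sqrt(349) ≈ 18.681542
width = 74.5185 / 18.681542 ≈ 3.988884

3.9889


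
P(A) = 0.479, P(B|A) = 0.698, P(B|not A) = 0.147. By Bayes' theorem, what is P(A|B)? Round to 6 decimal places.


P(A|B) = P(B|A)*P(A) / P(B), P(B) = P(B|A)*P(A) + P(B|not A)*P(not A)
P(B|A)*P(A) = 0.698 * 0.479 = 0.334342
P(B|not A)*P(not A) = 0.147 * 0.521 = 0.076587
P(B) = 0.334342 + 0.076587 = 0.410929
P(A|B) = 0.334342 / 0.410929 ≈ 0.81362474

0.813625


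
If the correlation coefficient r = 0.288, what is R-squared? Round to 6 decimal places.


R^2 = r^2 = (0.288)^2 = 0.082944

0.082944


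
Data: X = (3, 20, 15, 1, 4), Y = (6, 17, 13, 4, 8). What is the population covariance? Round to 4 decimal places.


Cov = (1/n)*sum((xi-xbar)(yi-ybar))
n = 5, xbar = 43/5 = 8.6, ybar = 48/5 = 9.6
sum((xi-xbar)(yi-ybar)) = 176.2
Cov = 176.2 / 5 = 35.24

35.2400


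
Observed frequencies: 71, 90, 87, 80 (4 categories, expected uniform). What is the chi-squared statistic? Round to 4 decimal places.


chi2 = sum((O-E)^2/E), E = total/4
total = 328, E = 328/4 = 82
(71 - 82)^2 / 82 = 121 / 82 = 121/82 ≈ 1.475610
(90 - 82)^2 / 82 = 64 / 82 = 32/41 ≈ 0.780488
(87 - 82)^2 / 82 = 25 / 82 = 25/82 ≈ 0.304878
(80 - 82)^2 / 82 = 4 / 82 = 2/41 ≈ 0.048780
chi2 = 107/41 ≈ 2.609756

2.6098


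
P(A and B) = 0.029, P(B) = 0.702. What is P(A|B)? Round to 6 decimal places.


P(A|B) = P(A and B) / P(B) = 0.029 / 0.702 = 29/702 ≈ 0.04131054

0.041311


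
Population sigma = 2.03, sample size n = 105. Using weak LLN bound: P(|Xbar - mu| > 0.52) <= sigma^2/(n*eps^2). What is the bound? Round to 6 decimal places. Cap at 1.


bound = min(1, sigma^2/(n*eps^2))
sigma^2 = 2.03^2 = 4.1209
n*eps^2 = 105 * 0.52^2 = 105 * 0.2704 = 28.392
sigma^2/(n*eps^2) = 4.1209 / 28.392 ≈ 0.14514300

0.145143


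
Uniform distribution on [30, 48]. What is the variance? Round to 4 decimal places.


Var = (b-a)^2 / 12
(b-a)^2 = (48 - 30)^2 = 324
Var = 324/12 = 27

27.0000


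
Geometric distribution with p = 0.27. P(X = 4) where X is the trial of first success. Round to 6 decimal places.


P = (1-p)^(k-1) * p
(1-p)^(k-1) = 0.73^3 = 0.389017
P = 0.389017 * 0.27 ≈ 0.1050346

0.105035


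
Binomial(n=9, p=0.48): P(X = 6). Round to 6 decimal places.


P = C(n,k) * p^k * (1-p)^(n-k)
C(9,6) = 84
p^k = 0.48^6 ≈ 0.01223059
(1-p)^(n-k) = 0.52^3 = 0.140608
P = 84 * 0.01223059 * 0.140608 ≈ 0.144456

0.144456


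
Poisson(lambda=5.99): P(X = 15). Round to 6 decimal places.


P = e^(-lam) * lam^k / k!
e^(-5.99) ≈ 0.002503664
lam^k = 5.99^15 ≈ 458566511746.877273
k! = 15! = 1307674368000
P = 0.002503664 * 458566511746.877273 / 1307674368000 ≈ 0.000878

0.000878


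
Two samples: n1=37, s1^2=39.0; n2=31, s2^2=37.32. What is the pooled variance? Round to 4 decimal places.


sp^2 = ((n1-1)*s1^2 + (n2-1)*s2^2)/(n1+n2-2)
(n1-1)*s1^2 = 36 * 39.0 = 1404
(n2-1)*s2^2 = 30 * 37.32 = 1119.6
numerator = 1404 + 1119.6 = 2523.6
n1+n2-2 = 66
sp^2 = 2523.6 / 66 = 2103/55 ≈ 38.236364

38.2364


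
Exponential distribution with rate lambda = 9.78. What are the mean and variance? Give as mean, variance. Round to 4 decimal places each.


mean = 1/lam, var = 1/lam^2
mean = 1 / 9.78 = 50/489 ≈ 0.102249
lam^2 = 9.78^2 = 95.6484
var = 1 / 95.6484 ≈ 0.010455

0.1022, 0.0105


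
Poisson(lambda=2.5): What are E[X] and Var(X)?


E[X] = Var(X) = lambda = 2.5

2.5, 2.5


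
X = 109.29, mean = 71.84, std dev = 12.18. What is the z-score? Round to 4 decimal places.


z = (X - mu) / sigma
X - mu = 109.29 - 71.84 = 37.45
z = 37.45 / 12.18 = 535/174 ≈ 3.074713

3.0747


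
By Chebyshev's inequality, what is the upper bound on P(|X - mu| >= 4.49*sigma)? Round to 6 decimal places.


P <= 1/k^2
k^2 = 4.49^2 = 20.1601
1/k^2 = 1 / 20.1601 ≈ 0.04960293

0.049603


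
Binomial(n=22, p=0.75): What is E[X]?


E[X] = n*p = 22 * 0.75 = 16.5

16.5


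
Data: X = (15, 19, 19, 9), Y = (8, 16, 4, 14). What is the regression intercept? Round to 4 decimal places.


a = ybar - b*xbar, where b = sum((xi-xbar)(yi-ybar)) / sum((xi-xbar)^2)
n = 4, xbar = 62/4 = 15.5, ybar = 42/4 = 10.5
Sxy = sum((xi-xbar)(yi-ybar)) = -25
Sxx = sum((xi-xbar)^2) = 67
b = Sxy / Sxx = -25/67 ≈ -0.373134
a = 10.5 - (-0.373134) * 15.5 = 1091/67 ≈ 16.283582

16.2836


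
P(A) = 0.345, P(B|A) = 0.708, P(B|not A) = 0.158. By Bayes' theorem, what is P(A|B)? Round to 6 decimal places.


P(A|B) = P(B|A)*P(A) / P(B), P(B) = P(B|A)*P(A) + P(B|not A)*P(not A)
P(B|A)*P(A) = 0.708 * 0.345 = 0.24426
P(B|not A)*P(not A) = 0.158 * 0.655 = 0.10349
P(B) = 0.24426 + 0.10349 = 0.34775
P(A|B) = 0.24426 / 0.34775 ≈ 0.70240115

0.702401


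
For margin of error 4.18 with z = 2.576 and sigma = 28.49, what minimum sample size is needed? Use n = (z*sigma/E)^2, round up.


z*sigma/E = 2.576 * 28.49 / 4.18 = 41699/2375 ≈ 17.557474
(z*sigma/E)^2 ≈ 308.264882
round up: n = 309

309


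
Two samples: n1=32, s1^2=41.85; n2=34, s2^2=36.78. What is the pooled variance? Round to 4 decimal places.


sp^2 = ((n1-1)*s1^2 + (n2-1)*s2^2)/(n1+n2-2)
(n1-1)*s1^2 = 31 * 41.85 = 1297.35
(n2-1)*s2^2 = 33 * 36.78 = 1213.74
numerator = 1297.35 + 1213.74 = 2511.09
n1+n2-2 = 64
sp^2 = 2511.09 / 64 = 251109/6400 ≈ 39.235781

39.2358


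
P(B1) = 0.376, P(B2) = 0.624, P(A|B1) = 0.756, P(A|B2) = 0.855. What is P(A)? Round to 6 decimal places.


P(A) = P(A|B1)*P(B1) + P(A|B2)*P(B2)
P(A|B1)*P(B1) = 0.756 * 0.376 = 0.284256
P(A|B2)*P(B2) = 0.855 * 0.624 = 0.53352
P(A) = 0.284256 + 0.53352 = 0.817776

0.817776


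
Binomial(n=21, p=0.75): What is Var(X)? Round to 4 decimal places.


Var = n*p*(1-p) = 21 * 0.75 * 0.25 = 3.9375

3.9375


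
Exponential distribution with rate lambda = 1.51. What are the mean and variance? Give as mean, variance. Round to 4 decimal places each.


mean = 1/lam, var = 1/lam^2
mean = 1 / 1.51 = 100/151 ≈ 0.662252
lam^2 = 1.51^2 = 2.2801
var = 1 / 2.2801 ≈ 0.438577

0.6623, 0.4386


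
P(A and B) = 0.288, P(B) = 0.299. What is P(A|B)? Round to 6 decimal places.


P(A|B) = P(A and B) / P(B) = 0.288 / 0.299 = 288/299 ≈ 0.96321070

0.963211


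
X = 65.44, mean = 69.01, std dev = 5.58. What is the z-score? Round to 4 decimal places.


z = (X - mu) / sigma
X - mu = 65.44 - 69.01 = -3.57
z = -3.57 / 5.58 = -119/186 ≈ -0.639785

-0.6398


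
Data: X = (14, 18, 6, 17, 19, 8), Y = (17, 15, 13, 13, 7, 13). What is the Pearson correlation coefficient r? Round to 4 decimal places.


r = sum((xi-xbar)(yi-ybar)) / sqrt(sum((xi-xbar)^2) * sum((yi-ybar)^2))
n = 6, xbar = 82/6 = 41/3 ≈ 13.666667, ybar = 78/6 = 13
Sxy = sum((xi-xbar)(yi-ybar)) = -22
Sxx = sum((xi-xbar)^2) = 448/3 ≈ 149.333333
Syy = sum((yi-ybar)^2) = 56
sqrt(Sxx*Syy) ≈ 91.447617
r = Sxy / sqrt(Sxx*Syy) = -22 / 91.447617 ≈ -0.240575

-0.2406


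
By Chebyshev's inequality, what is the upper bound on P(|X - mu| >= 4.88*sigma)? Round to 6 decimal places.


P <= 1/k^2
k^2 = 4.88^2 = 23.8144
1/k^2 = 1 / 23.8144 ≈ 0.04199140

0.041991


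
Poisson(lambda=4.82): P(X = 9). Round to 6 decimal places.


P = e^(-lam) * lam^k / k!
e^(-4.82) ≈ 0.008066787
lam^k = 4.82^9 ≈ 1404181.814320
k! = 9! = 362880
P = 0.008066787 * 1404181.814320 / 362880 ≈ 0.031215

0.031215


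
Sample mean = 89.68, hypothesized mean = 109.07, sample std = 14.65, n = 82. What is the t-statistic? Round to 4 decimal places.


t = (xbar - mu0) / (s/sqrt(n))
xbar - mu0 = 89.68 - 109.07 = -19.39
sqrt(82) ≈ 9.05538514
s/sqrt(n) = 14.65 / 9.05538514 ≈ 1.61782186
t = -19.39 / 1.61782186 ≈ -11.985250

-11.9853


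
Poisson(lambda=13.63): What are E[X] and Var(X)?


E[X] = Var(X) = lambda = 13.63

13.63, 13.63


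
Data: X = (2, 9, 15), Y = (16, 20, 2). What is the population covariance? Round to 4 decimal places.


Cov = (1/n)*sum((xi-xbar)(yi-ybar))
n = 3, xbar = 26/3 ≈ 8.666667, ybar = 38/3 ≈ 12.666667
sum((xi-xbar)(yi-ybar)) = -262/3 ≈ -87.333333
Cov = -87.333333 / 3 = -262/9 ≈ -29.111111

-29.1111


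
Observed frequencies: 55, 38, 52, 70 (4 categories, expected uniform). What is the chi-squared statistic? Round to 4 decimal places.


chi2 = sum((O-E)^2/E), E = total/4
total = 215, E = 215/4 = 53.75
(55 - 53.75)^2 / 53.75 = 1.5625 / 53.75 = 5/172 ≈ 0.029070
(38 - 53.75)^2 / 53.75 = 248.0625 / 53.75 = 3969/860 ≈ 4.615116
(52 - 53.75)^2 / 53.75 = 3.0625 / 53.75 = 49/860 ≈ 0.056977
(70 - 53.75)^2 / 53.75 = 264.0625 / 53.75 = 845/172 ≈ 4.912791
chi2 = 2067/215 ≈ 9.613953

9.6140
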